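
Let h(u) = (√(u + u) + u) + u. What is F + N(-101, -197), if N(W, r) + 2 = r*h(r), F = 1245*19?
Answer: 101271 - 197*I*√394 ≈ 1.0127e+5 - 3910.3*I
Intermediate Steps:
F = 23655
h(u) = 2*u + √2*√u (h(u) = (√(2*u) + u) + u = (√2*√u + u) + u = (u + √2*√u) + u = 2*u + √2*√u)
N(W, r) = -2 + r*(2*r + √2*√r)
F + N(-101, -197) = 23655 + (-2 - 197*(2*(-197) + √2*√(-197))) = 23655 + (-2 - 197*(-394 + √2*(I*√197))) = 23655 + (-2 - 197*(-394 + I*√394)) = 23655 + (-2 + (77618 - 197*I*√394)) = 23655 + (77616 - 197*I*√394) = 101271 - 197*I*√394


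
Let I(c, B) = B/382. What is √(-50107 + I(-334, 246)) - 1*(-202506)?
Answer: 202506 + I*√1827929974/191 ≈ 2.0251e+5 + 223.84*I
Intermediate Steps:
I(c, B) = B/382 (I(c, B) = B*(1/382) = B/382)
√(-50107 + I(-334, 246)) - 1*(-202506) = √(-50107 + (1/382)*246) - 1*(-202506) = √(-50107 + 123/191) + 202506 = √(-9570314/191) + 202506 = I*√1827929974/191 + 202506 = 202506 + I*√1827929974/191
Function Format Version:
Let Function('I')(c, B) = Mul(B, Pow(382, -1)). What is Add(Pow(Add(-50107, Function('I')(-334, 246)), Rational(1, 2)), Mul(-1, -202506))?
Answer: Add(202506, Mul(Rational(1, 191), I, Pow(1827929974, Rational(1, 2)))) ≈ Add(2.0251e+5, Mul(223.84, I))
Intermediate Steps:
Function('I')(c, B) = Mul(Rational(1, 382), B) (Function('I')(c, B) = Mul(B, Rational(1, 382)) = Mul(Rational(1, 382), B))
Add(Pow(Add(-50107, Function('I')(-334, 246)), Rational(1, 2)), Mul(-1, -202506)) = Add(Pow(Add(-50107, Mul(Rational(1, 382), 246)), Rational(1, 2)), Mul(-1, -202506)) = Add(Pow(Add(-50107, Rational(123, 191)), Rational(1, 2)), 202506) = Add(Pow(Rational(-9570314, 191), Rational(1, 2)), 202506) = Add(Mul(Rational(1, 191), I, Pow(1827929974, Rational(1, 2))), 202506) = Add(202506, Mul(Rational(1, 191), I, Pow(1827929974, Rational(1, 2))))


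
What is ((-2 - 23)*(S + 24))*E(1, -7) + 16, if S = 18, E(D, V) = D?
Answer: -1034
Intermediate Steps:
((-2 - 23)*(S + 24))*E(1, -7) + 16 = ((-2 - 23)*(18 + 24))*1 + 16 = -25*42*1 + 16 = -1050*1 + 16 = -1050 + 16 = -1034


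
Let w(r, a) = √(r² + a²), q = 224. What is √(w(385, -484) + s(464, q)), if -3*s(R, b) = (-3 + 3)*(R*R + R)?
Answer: √11*3161^(¼) ≈ 24.869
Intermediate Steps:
s(R, b) = 0 (s(R, b) = -(-3 + 3)*(R*R + R)/3 = -0*(R² + R) = -0*(R + R²) = -⅓*0 = 0)
w(r, a) = √(a² + r²)
√(w(385, -484) + s(464, q)) = √(√((-484)² + 385²) + 0) = √(√(234256 + 148225) + 0) = √(√382481 + 0) = √(11*√3161 + 0) = √(11*√3161) = √11*3161^(¼)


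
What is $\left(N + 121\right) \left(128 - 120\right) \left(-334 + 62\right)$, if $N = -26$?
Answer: $-206720$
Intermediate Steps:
$\left(N + 121\right) \left(128 - 120\right) \left(-334 + 62\right) = \left(-26 + 121\right) \left(128 - 120\right) \left(-334 + 62\right) = 95 \cdot 8 \left(-272\right) = 760 \left(-272\right) = -206720$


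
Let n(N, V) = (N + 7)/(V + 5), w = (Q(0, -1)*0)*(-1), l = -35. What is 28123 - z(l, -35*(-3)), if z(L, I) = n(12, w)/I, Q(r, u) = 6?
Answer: 14764556/525 ≈ 28123.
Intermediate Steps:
w = 0 (w = (6*0)*(-1) = 0*(-1) = 0)
n(N, V) = (7 + N)/(5 + V)
z(L, I) = 19/(5*I) (z(L, I) = ((7 + 12)/(5 + 0))/I = (19/5)/I = ((⅕)*19)/I = 19/(5*I))
28123 - z(l, -35*(-3)) = 28123 - 19/(5*((-35*(-3)))) = 28123 - 19/(5*105) = 28123 - 1*19/525 = 28123 - 19/525 = 14764556/525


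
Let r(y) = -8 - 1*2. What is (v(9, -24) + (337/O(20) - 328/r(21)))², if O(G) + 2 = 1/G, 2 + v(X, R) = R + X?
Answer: 937523161/38025 ≈ 24655.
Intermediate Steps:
r(y) = -10 (r(y) = -8 - 2 = -10)
v(X, R) = -2 + R + X (v(X, R) = -2 + (R + X) = -2 + R + X)
O(G) = -2 + 1/G
(v(9, -24) + (337/O(20) - 328/r(21)))² = ((-2 - 24 + 9) + (337/(-2 + 1/20) - 328/(-10)))² = (-17 + (337/(-2 + 1/20) - 328*(-⅒)))² = (-17 + (337/(-39/20) + 164/5))² = (-17 + (337*(-20/39) + 164/5))² = (-17 + (-6740/39 + 164/5))² = (-17 - 27304/195)² = (-30619/195)² = 937523161/38025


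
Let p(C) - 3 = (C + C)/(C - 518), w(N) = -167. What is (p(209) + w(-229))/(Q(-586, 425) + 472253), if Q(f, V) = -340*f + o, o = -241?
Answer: -25547/103708434 ≈ -0.00024633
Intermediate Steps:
Q(f, V) = -241 - 340*f (Q(f, V) = -340*f - 241 = -241 - 340*f)
p(C) = 3 + 2*C/(-518 + C) (p(C) = 3 + (C + C)/(C - 518) = 3 + (2*C)/(-518 + C) = 3 + 2*C/(-518 + C))
(p(209) + w(-229))/(Q(-586, 425) + 472253) = ((-1554 + 5*209)/(-518 + 209) - 167)/((-241 - 340*(-586)) + 472253) = ((-1554 + 1045)/(-309) - 167)/((-241 + 199240) + 472253) = (-1/309*(-509) - 167)/(198999 + 472253) = (509/309 - 167)/671252 = -51094/309*1/671252 = -25547/103708434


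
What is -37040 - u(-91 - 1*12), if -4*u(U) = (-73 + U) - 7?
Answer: -148343/4 ≈ -37086.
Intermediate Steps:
u(U) = 20 - U/4 (u(U) = -((-73 + U) - 7)/4 = -(-80 + U)/4 = 20 - U/4)
-37040 - u(-91 - 1*12) = -37040 - (20 - (-91 - 1*12)/4) = -37040 - (20 - (-91 - 12)/4) = -37040 - (20 - ¼*(-103)) = -37040 - (20 + 103/4) = -37040 - 1*183/4 = -37040 - 183/4 = -148343/4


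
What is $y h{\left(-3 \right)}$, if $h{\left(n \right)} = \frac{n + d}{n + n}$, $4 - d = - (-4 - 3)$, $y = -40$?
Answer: $-40$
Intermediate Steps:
$d = -3$ ($d = 4 - - (-4 - 3) = 4 - \left(-1\right) \left(-7\right) = 4 - 7 = -3$)
$h{\left(n \right)} = \frac{-3 + n}{2 n}$ ($h{\left(n \right)} = \frac{n - 3}{n + n} = \frac{-3 + n}{2 n}$)
$y h{\left(-3 \right)} = - 40 \frac{-3 - 3}{2 \left(-3\right)} = - 40 \cdot \frac{1}{2} \left(- \frac{1}{3}\right) \left(-6\right) = \left(-40\right) 1 = -40$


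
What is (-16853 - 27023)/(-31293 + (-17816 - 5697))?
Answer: 21938/27403 ≈ 0.80057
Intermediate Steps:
(-16853 - 27023)/(-31293 + (-17816 - 5697)) = -43876/(-31293 - 23513) = -43876/(-54806) = -43876*(-1/54806) = 21938/27403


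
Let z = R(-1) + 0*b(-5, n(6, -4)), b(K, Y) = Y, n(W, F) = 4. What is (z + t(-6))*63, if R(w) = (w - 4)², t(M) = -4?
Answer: 1323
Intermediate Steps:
R(w) = (-4 + w)²
z = 25 (z = (-4 - 1)² + 0*4 = (-5)² + 0 = 25 + 0 = 25)
(z + t(-6))*63 = (25 - 4)*63 = 21*63 = 1323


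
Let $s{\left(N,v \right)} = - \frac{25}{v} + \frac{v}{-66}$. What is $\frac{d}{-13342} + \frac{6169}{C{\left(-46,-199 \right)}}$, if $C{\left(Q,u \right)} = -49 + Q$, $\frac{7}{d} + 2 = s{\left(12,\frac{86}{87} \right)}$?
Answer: $- \frac{7927241685452}{122076217045} \approx -64.937$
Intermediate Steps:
$s{\left(N,v \right)} = - \frac{25}{v} - \frac{v}{66}$ ($s{\left(N,v \right)} = - \frac{25}{v} + v \left(- \frac{1}{66}\right) = - \frac{25}{v} - \frac{v}{66}$)
$d = - \frac{1728342}{6741935}$ ($d = \frac{7}{-2 - \left(\frac{2175}{86} + \frac{1}{66} \cdot 86 \cdot \frac{1}{87}\right)} = \frac{7}{-2 - \left(\frac{43}{2871} + \frac{25}{\frac{86}{87}}\right)} = \frac{7}{-2 - \frac{6248123}{246906}} = \frac{7}{- \frac{6741935}{246906}} = 7 \left(- \frac{246906}{6741935}\right) = - \frac{1728342}{6741935} \approx -0.25636$)
$\frac{d}{-13342} + \frac{6169}{C{\left(-46,-199 \right)}} = - \frac{1728342}{6741935 \left(-13342\right)} + \frac{6169}{-49 - 46} = \left(- \frac{1728342}{6741935}\right) \left(- \frac{1}{13342}\right) + \frac{6169}{-95} = \frac{123453}{6425064055} + 6169 \left(- \frac{1}{95}\right) = \frac{123453}{6425064055} - \frac{6169}{95} = - \frac{7927241685452}{122076217045}$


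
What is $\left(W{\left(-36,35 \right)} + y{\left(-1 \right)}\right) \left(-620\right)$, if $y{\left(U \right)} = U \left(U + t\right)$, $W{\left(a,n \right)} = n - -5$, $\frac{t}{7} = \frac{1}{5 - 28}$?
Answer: $- \frac{589000}{23} \approx -25609.0$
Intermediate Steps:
$t = - \frac{7}{23}$ ($t = \frac{7}{5 - 28} = \frac{7}{-23} = 7 \left(- \frac{1}{23}\right) = - \frac{7}{23} \approx -0.30435$)
$W{\left(a,n \right)} = 5 + n$ ($W{\left(a,n \right)} = n + 5 = 5 + n$)
$y{\left(U \right)} = U \left(- \frac{7}{23} + U\right)$ ($y{\left(U \right)} = U \left(U - \frac{7}{23}\right) = U \left(- \frac{7}{23} + U\right)$)
$\left(W{\left(-36,35 \right)} + y{\left(-1 \right)}\right) \left(-620\right) = \left(\left(5 + 35\right) + \frac{1}{23} \left(-1\right) \left(-7 + 23 \left(-1\right)\right)\right) \left(-620\right) = \left(40 + \frac{1}{23} \left(-1\right) \left(-7 - 23\right)\right) \left(-620\right) = \left(40 + \frac{1}{23} \left(-1\right) \left(-30\right)\right) \left(-620\right) = \left(40 + \frac{30}{23}\right) \left(-620\right) = \frac{950}{23} \left(-620\right) = - \frac{589000}{23}$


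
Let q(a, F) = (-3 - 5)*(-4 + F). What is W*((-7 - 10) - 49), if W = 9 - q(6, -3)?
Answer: 3102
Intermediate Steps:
q(a, F) = 32 - 8*F (q(a, F) = -8*(-4 + F) = 32 - 8*F)
W = -47 (W = 9 - (32 - 8*(-3)) = 9 - (32 + 24) = 9 - 1*56 = 9 - 56 = -47)
W*((-7 - 10) - 49) = -47*((-7 - 10) - 49) = -47*(-17 - 49) = -47*(-66) = 3102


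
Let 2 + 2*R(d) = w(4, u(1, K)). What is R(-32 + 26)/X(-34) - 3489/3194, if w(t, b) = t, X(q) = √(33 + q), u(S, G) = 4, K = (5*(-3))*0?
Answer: -3489/3194 - I ≈ -1.0924 - 1.0*I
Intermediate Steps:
K = 0 (K = -15*0 = 0)
R(d) = 1 (R(d) = -1 + (½)*4 = -1 + 2 = 1)
R(-32 + 26)/X(-34) - 3489/3194 = 1/√(33 - 34) - 3489/3194 = 1/√(-1) - 3489*1/3194 = 1/I - 3489/3194 = 1*(-I) - 3489/3194 = -I - 3489/3194 = -3489/3194 - I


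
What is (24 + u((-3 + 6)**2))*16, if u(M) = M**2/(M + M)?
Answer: 456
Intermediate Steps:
u(M) = M/2 (u(M) = M**2/((2*M)) = (1/(2*M))*M**2 = M/2)
(24 + u((-3 + 6)**2))*16 = (24 + (-3 + 6)**2/2)*16 = (24 + (1/2)*3**2)*16 = (24 + (1/2)*9)*16 = (24 + 9/2)*16 = (57/2)*16 = 456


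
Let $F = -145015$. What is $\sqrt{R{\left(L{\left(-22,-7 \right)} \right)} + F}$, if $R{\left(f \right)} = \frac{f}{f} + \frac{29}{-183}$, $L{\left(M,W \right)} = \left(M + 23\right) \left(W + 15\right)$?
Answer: $\frac{i \sqrt{4856379153}}{183} \approx 380.81 i$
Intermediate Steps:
$L{\left(M,W \right)} = \left(15 + W\right) \left(23 + M\right)$ ($L{\left(M,W \right)} = \left(23 + M\right) \left(15 + W\right) = \left(15 + W\right) \left(23 + M\right)$)
$R{\left(f \right)} = \frac{154}{183}$ ($R{\left(f \right)} = 1 + 29 \left(- \frac{1}{183}\right) = 1 - \frac{29}{183} = \frac{154}{183}$)
$\sqrt{R{\left(L{\left(-22,-7 \right)} \right)} + F} = \sqrt{\frac{154}{183} - 145015} = \sqrt{- \frac{26537591}{183}} = \frac{i \sqrt{4856379153}}{183}$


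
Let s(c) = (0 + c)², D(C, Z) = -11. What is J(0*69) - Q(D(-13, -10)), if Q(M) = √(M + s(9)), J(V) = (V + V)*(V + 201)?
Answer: -√70 ≈ -8.3666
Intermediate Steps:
J(V) = 2*V*(201 + V) (J(V) = (2*V)*(201 + V) = 2*V*(201 + V))
s(c) = c²
Q(M) = √(81 + M) (Q(M) = √(M + 9²) = √(M + 81) = √(81 + M))
J(0*69) - Q(D(-13, -10)) = 2*(0*69)*(201 + 0*69) - √(81 - 11) = 2*0*(201 + 0) - √70 = 2*0*201 - √70 = 0 - √70 = -√70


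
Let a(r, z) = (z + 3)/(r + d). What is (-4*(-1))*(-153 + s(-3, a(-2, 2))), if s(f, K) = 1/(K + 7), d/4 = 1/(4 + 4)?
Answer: -6720/11 ≈ -610.91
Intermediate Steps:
d = 1/2 (d = 4/(4 + 4) = 4/8 = 4*(1/8) = 1/2 ≈ 0.50000)
a(r, z) = (3 + z)/(1/2 + r) (a(r, z) = (z + 3)/(r + 1/2) = (3 + z)/(1/2 + r))
s(f, K) = 1/(7 + K)
(-4*(-1))*(-153 + s(-3, a(-2, 2))) = (-4*(-1))*(-153 + 1/(7 + 2*(3 + 2)/(1 + 2*(-2)))) = 4*(-153 + 1/(7 + 2*5/(1 - 4))) = 4*(-153 + 1/(7 + 2*5/(-3))) = 4*(-153 + 1/(7 + 2*(-1/3)*5)) = 4*(-153 + 1/(7 - 10/3)) = 4*(-153 + 1/(11/3)) = 4*(-153 + 3/11) = 4*(-1680/11) = -6720/11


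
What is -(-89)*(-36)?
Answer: -3204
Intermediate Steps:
-(-89)*(-36) = -1*3204 = -3204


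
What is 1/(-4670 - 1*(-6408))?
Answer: 1/1738 ≈ 0.00057537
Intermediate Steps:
1/(-4670 - 1*(-6408)) = 1/(-4670 + 6408) = 1/1738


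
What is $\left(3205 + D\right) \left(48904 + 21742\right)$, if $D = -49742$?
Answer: $-3287652902$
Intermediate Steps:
$\left(3205 + D\right) \left(48904 + 21742\right) = \left(3205 - 49742\right) \left(48904 + 21742\right) = \left(-46537\right) 70646 = -3287652902$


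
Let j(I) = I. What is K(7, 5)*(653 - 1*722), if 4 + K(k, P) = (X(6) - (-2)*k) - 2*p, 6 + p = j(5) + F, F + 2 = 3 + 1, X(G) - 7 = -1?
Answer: -966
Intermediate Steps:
X(G) = 6 (X(G) = 7 - 1 = 6)
F = 2 (F = -2 + (3 + 1) = -2 + 4 = 2)
p = 1 (p = -6 + (5 + 2) = -6 + 7 = 1)
K(k, P) = 2*k (K(k, P) = -4 + ((6 - (-2)*k) - 2*1) = -4 + ((6 + 2*k) - 2) = -4 + (4 + 2*k) = 2*k)
K(7, 5)*(653 - 1*722) = (2*7)*(653 - 1*722) = 14*(653 - 722) = 14*(-69) = -966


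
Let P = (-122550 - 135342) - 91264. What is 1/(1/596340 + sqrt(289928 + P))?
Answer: 596340/21062744018596801 - 711242791200*I*sqrt(14807)/21062744018596801 ≈ 2.8313e-11 - 0.004109*I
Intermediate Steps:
P = -349156 (P = -257892 - 91264 = -349156)
1/(1/596340 + sqrt(289928 + P)) = 1/(1/596340 + sqrt(289928 - 349156)) = 1/(1/596340 + sqrt(-59228)) = 1/(1/596340 + 2*I*sqrt(14807))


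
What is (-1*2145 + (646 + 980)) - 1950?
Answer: -2469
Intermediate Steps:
(-1*2145 + (646 + 980)) - 1950 = (-2145 + 1626) - 1950 = -519 - 1950 = -2469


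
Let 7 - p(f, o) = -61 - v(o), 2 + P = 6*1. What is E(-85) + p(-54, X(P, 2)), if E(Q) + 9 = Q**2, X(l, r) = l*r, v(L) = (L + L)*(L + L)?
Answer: 7540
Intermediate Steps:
P = 4 (P = -2 + 6*1 = -2 + 6 = 4)
v(L) = 4*L**2 (v(L) = (2*L)*(2*L) = 4*L**2)
p(f, o) = 68 + 4*o**2 (p(f, o) = 7 - (-61 - 4*o**2) = 7 + (61 + 4*o**2) = 68 + 4*o**2)
E(Q) = -9 + Q**2
E(-85) + p(-54, X(P, 2)) = (-9 + (-85)**2) + (68 + 4*(4*2)**2) = (-9 + 7225) + (68 + 4*8**2) = 7216 + (68 + 4*64) = 7216 + (68 + 256) = 7216 + 324 = 7540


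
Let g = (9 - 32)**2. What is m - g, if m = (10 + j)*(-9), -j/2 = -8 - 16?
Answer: -1051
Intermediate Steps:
j = 48 (j = -2*(-8 - 16) = -2*(-24) = 48)
m = -522 (m = (10 + 48)*(-9) = 58*(-9) = -522)
g = 529 (g = (-23)**2 = 529)
m - g = -522 - 1*529 = -522 - 529 = -1051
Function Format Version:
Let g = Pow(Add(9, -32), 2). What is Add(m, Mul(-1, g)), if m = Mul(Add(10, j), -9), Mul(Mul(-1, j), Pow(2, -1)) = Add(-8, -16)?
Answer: -1051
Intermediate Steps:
j = 48 (j = Mul(-2, Add(-8, -16)) = Mul(-2, -24) = 48)
m = -522 (m = Mul(Add(10, 48), -9) = Mul(58, -9) = -522)
g = 529 (g = Pow(-23, 2) = 529)
Add(m, Mul(-1, g)) = Add(-522, Mul(-1, 529)) = Add(-522, -529) = -1051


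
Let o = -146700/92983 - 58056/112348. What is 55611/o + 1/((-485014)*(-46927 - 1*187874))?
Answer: -37251250807717931993488/1402981923770507997 ≈ -26551.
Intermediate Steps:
o = -5469918162/2611613521 (o = -146700*1/92983 - 58056*1/112348 = -146700/92983 - 14514/28087 = -5469918162/2611613521 ≈ -2.0945)
55611/o + 1/((-485014)*(-46927 - 1*187874)) = 55611/(-5469918162/2611613521) + 1/((-485014)*(-46927 - 1*187874)) = 55611*(-2611613521/5469918162) - 1/(485014*(-46927 - 187874)) = -1308418374021/49278542 - 1/485014/(-234801) = -1308418374021/49278542 - 1/485014*(-1/234801) = -1308418374021/49278542 + 1/113881772214 = -37251250807717931993488/1402981923770507997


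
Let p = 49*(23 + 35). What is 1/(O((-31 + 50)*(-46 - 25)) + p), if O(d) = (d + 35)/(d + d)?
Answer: 1349/3834515 ≈ 0.00035180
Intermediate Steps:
O(d) = (35 + d)/(2*d) (O(d) = (35 + d)/((2*d)) = (35 + d)*(1/(2*d)) = (35 + d)/(2*d))
p = 2842 (p = 49*58 = 2842)
1/(O((-31 + 50)*(-46 - 25)) + p) = 1/((35 + (-31 + 50)*(-46 - 25))/(2*(((-31 + 50)*(-46 - 25)))) + 2842) = 1/((35 + 19*(-71))/(2*((19*(-71)))) + 2842) = 1/((½)*(35 - 1349)/(-1349) + 2842) = 1/((½)*(-1/1349)*(-1314) + 2842) = 1/(657/1349 + 2842) = 1/(3834515/1349) = 1349/3834515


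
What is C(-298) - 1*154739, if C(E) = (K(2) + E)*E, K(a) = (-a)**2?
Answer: -67127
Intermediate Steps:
K(a) = a**2
C(E) = E*(4 + E) (C(E) = (2**2 + E)*E = (4 + E)*E = E*(4 + E))
C(-298) - 1*154739 = -298*(4 - 298) - 1*154739 = -298*(-294) - 154739 = 87612 - 154739 = -67127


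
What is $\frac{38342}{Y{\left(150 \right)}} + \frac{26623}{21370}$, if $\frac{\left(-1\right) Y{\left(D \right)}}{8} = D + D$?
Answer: $- \frac{37773667}{2564400} \approx -14.73$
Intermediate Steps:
$Y{\left(D \right)} = - 16 D$ ($Y{\left(D \right)} = - 8 \left(D + D\right) = - 8 \cdot 2 D = - 16 D$)
$\frac{38342}{Y{\left(150 \right)}} + \frac{26623}{21370} = \frac{38342}{\left(-16\right) 150} + \frac{26623}{21370} = \frac{38342}{-2400} + 26623 \cdot \frac{1}{21370} = 38342 \left(- \frac{1}{2400}\right) + \frac{26623}{21370} = - \frac{19171}{1200} + \frac{26623}{21370} = - \frac{37773667}{2564400}$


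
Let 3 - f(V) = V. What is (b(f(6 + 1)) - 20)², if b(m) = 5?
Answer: 225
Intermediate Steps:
f(V) = 3 - V
(b(f(6 + 1)) - 20)² = (5 - 20)² = (-15)² = 225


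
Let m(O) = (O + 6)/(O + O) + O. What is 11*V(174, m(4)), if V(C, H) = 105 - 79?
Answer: 286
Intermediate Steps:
m(O) = O + (6 + O)/(2*O) (m(O) = (6 + O)/((2*O)) + O = (6 + O)*(1/(2*O)) + O = (6 + O)/(2*O) + O = O + (6 + O)/(2*O))
V(C, H) = 26
11*V(174, m(4)) = 11*26 = 286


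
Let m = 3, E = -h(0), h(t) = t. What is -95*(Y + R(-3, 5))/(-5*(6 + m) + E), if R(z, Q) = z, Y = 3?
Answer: 0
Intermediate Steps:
E = 0 (E = -1*0 = 0)
-95*(Y + R(-3, 5))/(-5*(6 + m) + E) = -95*(3 - 3)/(-5*(6 + 3) + 0) = -0/(-5*9 + 0) = -0/(-45 + 0) = -0/(-45) = -0*(-1)/45 = -95*0 = 0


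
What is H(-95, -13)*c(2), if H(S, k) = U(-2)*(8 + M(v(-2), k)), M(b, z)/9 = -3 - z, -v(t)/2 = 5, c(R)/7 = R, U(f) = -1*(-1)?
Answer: 1372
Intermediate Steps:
U(f) = 1
c(R) = 7*R
v(t) = -10 (v(t) = -2*5 = -10)
M(b, z) = -27 - 9*z (M(b, z) = 9*(-3 - z) = -27 - 9*z)
H(S, k) = -19 - 9*k (H(S, k) = 1*(8 + (-27 - 9*k)) = 1*(-19 - 9*k) = -19 - 9*k)
H(-95, -13)*c(2) = (-19 - 9*(-13))*(7*2) = (-19 + 117)*14 = 98*14 = 1372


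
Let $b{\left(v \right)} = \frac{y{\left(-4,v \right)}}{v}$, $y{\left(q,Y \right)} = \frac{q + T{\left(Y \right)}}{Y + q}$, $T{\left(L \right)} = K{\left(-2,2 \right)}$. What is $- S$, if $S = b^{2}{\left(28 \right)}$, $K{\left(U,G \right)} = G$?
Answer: $- \frac{1}{112896} \approx -8.8577 \cdot 10^{-6}$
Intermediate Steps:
$T{\left(L \right)} = 2$
$y{\left(q,Y \right)} = \frac{2 + q}{Y + q}$ ($y{\left(q,Y \right)} = \frac{q + 2}{Y + q} = \frac{2 + q}{Y + q}$)
$b{\left(v \right)} = - \frac{2}{v \left(-4 + v\right)}$ ($b{\left(v \right)} = \frac{\frac{1}{v - 4} \left(2 - 4\right)}{v} = \frac{\frac{1}{-4 + v} \left(-2\right)}{v} = \frac{\left(-2\right) \frac{1}{-4 + v}}{v} = - \frac{2}{v \left(-4 + v\right)}$)
$S = \frac{1}{112896}$ ($S = \left(- \frac{2}{28 \left(-4 + 28\right)}\right)^{2} = \left(\left(-2\right) \frac{1}{28} \cdot \frac{1}{24}\right)^{2} = \left(- \frac{1}{336}\right)^{2} = \frac{1}{112896} \approx 8.8577 \cdot 10^{-6}$)
$- S = \left(-1\right) \frac{1}{112896} = - \frac{1}{112896}$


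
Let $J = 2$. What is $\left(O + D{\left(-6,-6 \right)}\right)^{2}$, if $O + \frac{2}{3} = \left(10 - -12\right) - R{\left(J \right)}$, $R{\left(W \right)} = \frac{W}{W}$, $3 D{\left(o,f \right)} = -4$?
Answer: $361$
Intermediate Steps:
$D{\left(o,f \right)} = - \frac{4}{3}$ ($D{\left(o,f \right)} = \frac{1}{3} \left(-4\right) = - \frac{4}{3}$)
$R{\left(W \right)} = 1$
$O = \frac{61}{3}$ ($O = - \frac{2}{3} + \left(\left(10 - -12\right) - 1\right) = - \frac{2}{3} + \left(\left(10 + 12\right) - 1\right) = - \frac{2}{3} + \left(22 - 1\right) = - \frac{2}{3} + 21 = \frac{61}{3} \approx 20.333$)
$\left(O + D{\left(-6,-6 \right)}\right)^{2} = \left(\frac{61}{3} - \frac{4}{3}\right)^{2} = 19^{2} = 361$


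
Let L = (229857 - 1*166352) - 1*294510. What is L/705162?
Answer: -231005/705162 ≈ -0.32759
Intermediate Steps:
L = -231005 (L = (229857 - 166352) - 294510 = 63505 - 294510 = -231005)
L/705162 = -231005/705162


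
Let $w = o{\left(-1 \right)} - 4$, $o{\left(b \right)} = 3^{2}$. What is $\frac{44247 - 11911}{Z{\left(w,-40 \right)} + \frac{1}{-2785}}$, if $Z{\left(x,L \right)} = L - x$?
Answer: $- \frac{45027880}{62663} \approx -718.57$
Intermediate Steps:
$o{\left(b \right)} = 9$
$w = 5$ ($w = 9 - 4 = 5$)
$\frac{44247 - 11911}{Z{\left(w,-40 \right)} + \frac{1}{-2785}} = \frac{44247 - 11911}{\left(-40 - 5\right) + \frac{1}{-2785}} = \frac{32336}{\left(-40 - 5\right) - \frac{1}{2785}} = \frac{32336}{-45 - \frac{1}{2785}} = \frac{32336}{- \frac{125326}{2785}} = 32336 \left(- \frac{2785}{125326}\right) = - \frac{45027880}{62663}$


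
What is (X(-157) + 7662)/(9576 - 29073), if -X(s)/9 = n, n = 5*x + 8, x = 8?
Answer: -2410/6499 ≈ -0.37083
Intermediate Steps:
n = 48 (n = 5*8 + 8 = 40 + 8 = 48)
X(s) = -432 (X(s) = -9*48 = -432)
(X(-157) + 7662)/(9576 - 29073) = (-432 + 7662)/(9576 - 29073) = 7230/(-19497) = 7230*(-1/19497) = -2410/6499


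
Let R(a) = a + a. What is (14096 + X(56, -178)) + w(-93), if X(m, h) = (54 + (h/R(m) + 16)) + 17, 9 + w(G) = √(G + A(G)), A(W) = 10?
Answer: 793655/56 + I*√83 ≈ 14172.0 + 9.1104*I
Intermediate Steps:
R(a) = 2*a
w(G) = -9 + √(10 + G) (w(G) = -9 + √(G + 10) = -9 + √(10 + G))
X(m, h) = 87 + h/(2*m) (X(m, h) = (54 + (h/((2*m)) + 16)) + 17 = (54 + (h*(1/(2*m)) + 16)) + 17 = (54 + (h/(2*m) + 16)) + 17 = (54 + (16 + h/(2*m))) + 17 = (70 + h/(2*m)) + 17 = 87 + h/(2*m))
(14096 + X(56, -178)) + w(-93) = (14096 + (87 + (½)*(-178)/56)) + (-9 + √(10 - 93)) = (14096 + (87 + (½)*(-178)*(1/56))) + (-9 + √(-83)) = (14096 + (87 - 89/56)) + (-9 + I*√83) = (14096 + 4783/56) + (-9 + I*√83) = 794159/56 + (-9 + I*√83) = 793655/56 + I*√83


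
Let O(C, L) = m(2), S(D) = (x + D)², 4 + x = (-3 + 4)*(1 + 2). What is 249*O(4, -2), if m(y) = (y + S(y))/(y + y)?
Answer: 747/4 ≈ 186.75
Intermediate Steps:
x = -1 (x = -4 + (-3 + 4)*(1 + 2) = -4 + 1*3 = -4 + 3 = -1)
S(D) = (-1 + D)²
m(y) = (y + (-1 + y)²)/(2*y) (m(y) = (y + (-1 + y)²)/(y + y) = (y + (-1 + y)²)/((2*y)) = (y + (-1 + y)²)*(1/(2*y)) = (y + (-1 + y)²)/(2*y))
O(C, L) = ¾ (O(C, L) = (½)*(2 + (-1 + 2)²)/2 = (½)*(½)*(2 + 1²) = (½)*(½)*(2 + 1) = (½)*(½)*3 = ¾)
249*O(4, -2) = 249*(¾) = 747/4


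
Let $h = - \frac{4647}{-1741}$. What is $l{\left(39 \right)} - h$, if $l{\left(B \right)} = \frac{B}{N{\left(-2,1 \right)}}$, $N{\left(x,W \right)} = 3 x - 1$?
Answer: $- \frac{100428}{12187} \approx -8.2406$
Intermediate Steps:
$N{\left(x,W \right)} = -1 + 3 x$
$h = \frac{4647}{1741}$ ($h = \left(-4647\right) \left(- \frac{1}{1741}\right) = \frac{4647}{1741} \approx 2.6692$)
$l{\left(B \right)} = - \frac{B}{7}$ ($l{\left(B \right)} = \frac{B}{-1 + 3 \left(-2\right)} = \frac{B}{-1 - 6} = \frac{B}{-7} = B \left(- \frac{1}{7}\right) = - \frac{B}{7}$)
$l{\left(39 \right)} - h = \left(- \frac{1}{7}\right) 39 - \frac{4647}{1741} = - \frac{39}{7} - \frac{4647}{1741} = - \frac{100428}{12187}$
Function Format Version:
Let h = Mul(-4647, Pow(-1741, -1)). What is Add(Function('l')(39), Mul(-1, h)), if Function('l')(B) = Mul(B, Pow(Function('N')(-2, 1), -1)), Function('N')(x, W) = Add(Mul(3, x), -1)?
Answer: Rational(-100428, 12187) ≈ -8.2406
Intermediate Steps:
Function('N')(x, W) = Add(-1, Mul(3, x))
h = Rational(4647, 1741) (h = Mul(-4647, Rational(-1, 1741)) = Rational(4647, 1741) ≈ 2.6692)
Function('l')(B) = Mul(Rational(-1, 7), B) (Function('l')(B) = Mul(B, Pow(Add(-1, Mul(3, -2)), -1)) = Mul(B, Pow(Add(-1, -6), -1)) = Mul(B, Pow(-7, -1)) = Mul(B, Rational(-1, 7)) = Mul(Rational(-1, 7), B))
Add(Function('l')(39), Mul(-1, h)) = Add(Mul(Rational(-1, 7), 39), Mul(-1, Rational(4647, 1741))) = Add(Rational(-39, 7), Rational(-4647, 1741)) = Rational(-100428, 12187)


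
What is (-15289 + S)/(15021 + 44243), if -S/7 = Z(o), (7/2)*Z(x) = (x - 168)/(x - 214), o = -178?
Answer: -1498495/5807872 ≈ -0.25801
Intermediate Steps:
Z(x) = 2*(-168 + x)/(7*(-214 + x)) (Z(x) = 2*((x - 168)/(x - 214))/7 = 2*((-168 + x)/(-214 + x))/7 = 2*(-168 + x)/(7*(-214 + x)))
S = -173/98 (S = -2*(-168 - 178)/(-214 - 178) = -2*(-346)/(-392) = -2*(-1)*(-346)/392 = -7*173/686 = -173/98 ≈ -1.7653)
(-15289 + S)/(15021 + 44243) = (-15289 - 173/98)/(15021 + 44243) = -1498495/98/59264 = -1498495/98*1/59264 = -1498495/5807872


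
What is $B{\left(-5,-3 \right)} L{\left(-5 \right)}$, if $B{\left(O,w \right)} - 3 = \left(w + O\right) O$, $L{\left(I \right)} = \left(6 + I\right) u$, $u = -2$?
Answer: $-86$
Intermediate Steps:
$L{\left(I \right)} = -12 - 2 I$ ($L{\left(I \right)} = \left(6 + I\right) \left(-2\right) = -12 - 2 I$)
$B{\left(O,w \right)} = 3 + O \left(O + w\right)$ ($B{\left(O,w \right)} = 3 + \left(w + O\right) O = 3 + \left(O + w\right) O = 3 + O \left(O + w\right)$)
$B{\left(-5,-3 \right)} L{\left(-5 \right)} = \left(3 + \left(-5\right)^{2} - -15\right) \left(-12 - -10\right) = \left(3 + 25 + 15\right) \left(-12 + 10\right) = 43 \left(-2\right) = -86$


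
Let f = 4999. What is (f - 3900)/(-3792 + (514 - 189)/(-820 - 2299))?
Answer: -3427781/11827573 ≈ -0.28981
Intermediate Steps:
(f - 3900)/(-3792 + (514 - 189)/(-820 - 2299)) = (4999 - 3900)/(-3792 + (514 - 189)/(-820 - 2299)) = 1099/(-3792 + 325/(-3119)) = 1099/(-3792 + 325*(-1/3119)) = 1099/(-3792 - 325/3119) = 1099/(-11827573/3119) = 1099*(-3119/11827573) = -3427781/11827573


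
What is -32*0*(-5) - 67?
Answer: -67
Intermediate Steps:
-32*0*(-5) - 67 = 0*(-5) - 67 = 0 - 67 = -67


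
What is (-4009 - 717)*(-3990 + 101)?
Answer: 18379414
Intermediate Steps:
(-4009 - 717)*(-3990 + 101) = -4726*(-3889) = 18379414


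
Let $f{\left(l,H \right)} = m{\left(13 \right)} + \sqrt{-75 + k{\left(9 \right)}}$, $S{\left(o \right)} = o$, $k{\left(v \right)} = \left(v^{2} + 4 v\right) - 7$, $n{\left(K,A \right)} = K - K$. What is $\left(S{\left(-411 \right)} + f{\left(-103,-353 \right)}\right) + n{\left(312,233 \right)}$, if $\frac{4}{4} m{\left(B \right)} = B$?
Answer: $-398 + \sqrt{35} \approx -392.08$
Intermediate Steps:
$n{\left(K,A \right)} = 0$
$m{\left(B \right)} = B$
$k{\left(v \right)} = -7 + v^{2} + 4 v$
$f{\left(l,H \right)} = 13 + \sqrt{35}$ ($f{\left(l,H \right)} = 13 + \sqrt{-75 + \left(-7 + 9^{2} + 4 \cdot 9\right)} = 13 + \sqrt{-75 + \left(-7 + 81 + 36\right)} = 13 + \sqrt{-75 + 110} = 13 + \sqrt{35}$)
$\left(S{\left(-411 \right)} + f{\left(-103,-353 \right)}\right) + n{\left(312,233 \right)} = \left(-411 + \left(13 + \sqrt{35}\right)\right) + 0 = \left(-398 + \sqrt{35}\right) + 0 = -398 + \sqrt{35}$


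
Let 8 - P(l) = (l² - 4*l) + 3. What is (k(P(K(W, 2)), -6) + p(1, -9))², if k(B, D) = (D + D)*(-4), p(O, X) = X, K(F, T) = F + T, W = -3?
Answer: 1521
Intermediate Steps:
P(l) = 5 - l² + 4*l (P(l) = 8 - ((l² - 4*l) + 3) = 8 - (3 + l² - 4*l) = 8 + (-3 - l² + 4*l) = 5 - l² + 4*l)
k(B, D) = -8*D (k(B, D) = (2*D)*(-4) = -8*D)
(k(P(K(W, 2)), -6) + p(1, -9))² = (-8*(-6) - 9)² = (48 - 9)² = 39² = 1521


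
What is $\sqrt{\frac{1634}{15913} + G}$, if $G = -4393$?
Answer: $\frac{5 i \sqrt{44495405471}}{15913} \approx 66.279 i$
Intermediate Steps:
$\sqrt{\frac{1634}{15913} + G} = \sqrt{\frac{1634}{15913} - 4393} = \sqrt{- \frac{69904175}{15913}} = \frac{5 i \sqrt{44495405471}}{15913}$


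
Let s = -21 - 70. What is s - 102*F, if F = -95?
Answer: 9599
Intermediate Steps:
s = -91
s - 102*F = -91 - 102*(-95) = -91 + 9690 = 9599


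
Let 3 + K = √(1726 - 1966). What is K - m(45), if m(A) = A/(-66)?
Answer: -51/22 + 4*I*√15 ≈ -2.3182 + 15.492*I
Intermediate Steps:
m(A) = -A/66 (m(A) = A*(-1/66) = -A/66)
K = -3 + 4*I*√15 (K = -3 + √(1726 - 1966) = -3 + √(-240) = -3 + 4*I*√15 ≈ -3.0 + 15.492*I)
K - m(45) = (-3 + 4*I*√15) - (-1)*45/66 = (-3 + 4*I*√15) - 1*(-15/22) = (-3 + 4*I*√15) + 15/22 = -51/22 + 4*I*√15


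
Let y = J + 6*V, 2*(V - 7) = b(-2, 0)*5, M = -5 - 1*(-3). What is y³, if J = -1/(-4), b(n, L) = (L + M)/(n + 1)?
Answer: 24137569/64 ≈ 3.7715e+5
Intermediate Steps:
M = -2 (M = -5 + 3 = -2)
b(n, L) = (-2 + L)/(1 + n) (b(n, L) = (L - 2)/(n + 1) = (-2 + L)/(1 + n))
J = ¼ (J = -1*(-¼) = ¼ ≈ 0.25000)
V = 12 (V = 7 + (((-2 + 0)/(1 - 2))*5)/2 = 7 + ((-2/(-1))*5)/2 = 7 + (-1*(-2)*5)/2 = 7 + (2*5)/2 = 7 + (½)*10 = 7 + 5 = 12)
y = 289/4 (y = ¼ + 6*12 = ¼ + 72 = 289/4 ≈ 72.250)
y³ = (289/4)³ = 24137569/64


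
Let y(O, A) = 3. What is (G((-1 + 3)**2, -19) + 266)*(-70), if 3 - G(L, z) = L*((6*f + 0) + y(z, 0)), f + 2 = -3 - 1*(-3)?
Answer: -21350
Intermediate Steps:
f = -2 (f = -2 + (-3 - 1*(-3)) = -2 + (-3 + 3) = -2 + 0 = -2)
G(L, z) = 3 + 9*L (G(L, z) = 3 - L*((6*(-2) + 0) + 3) = 3 - L*((-12 + 0) + 3) = 3 - L*(-12 + 3) = 3 - L*(-9) = 3 - (-9)*L = 3 + 9*L)
(G((-1 + 3)**2, -19) + 266)*(-70) = ((3 + 9*(-1 + 3)**2) + 266)*(-70) = ((3 + 9*2**2) + 266)*(-70) = ((3 + 9*4) + 266)*(-70) = ((3 + 36) + 266)*(-70) = (39 + 266)*(-70) = 305*(-70) = -21350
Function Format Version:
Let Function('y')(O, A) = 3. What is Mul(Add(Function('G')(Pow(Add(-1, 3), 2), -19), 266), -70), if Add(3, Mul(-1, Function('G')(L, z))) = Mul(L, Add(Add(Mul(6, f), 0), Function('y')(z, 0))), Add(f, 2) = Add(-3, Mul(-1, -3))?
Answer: -21350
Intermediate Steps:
f = -2 (f = Add(-2, Add(-3, Mul(-1, -3))) = Add(-2, Add(-3, 3)) = Add(-2, 0) = -2)
Function('G')(L, z) = Add(3, Mul(9, L)) (Function('G')(L, z) = Add(3, Mul(-1, Mul(L, Add(Add(Mul(6, -2), 0), 3)))) = Add(3, Mul(-1, Mul(L, Add(Add(-12, 0), 3)))) = Add(3, Mul(-1, Mul(L, Add(-12, 3)))) = Add(3, Mul(-1, Mul(L, -9))) = Add(3, Mul(-1, Mul(-9, L))) = Add(3, Mul(9, L)))
Mul(Add(Function('G')(Pow(Add(-1, 3), 2), -19), 266), -70) = Mul(Add(Add(3, Mul(9, Pow(Add(-1, 3), 2))), 266), -70) = Mul(Add(Add(3, Mul(9, Pow(2, 2))), 266), -70) = Mul(Add(Add(3, Mul(9, 4)), 266), -70) = Mul(Add(Add(3, 36), 266), -70) = Mul(Add(39, 266), -70) = Mul(305, -70) = -21350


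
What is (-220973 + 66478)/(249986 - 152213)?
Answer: -154495/97773 ≈ -1.5801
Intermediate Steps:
(-220973 + 66478)/(249986 - 152213) = -154495/97773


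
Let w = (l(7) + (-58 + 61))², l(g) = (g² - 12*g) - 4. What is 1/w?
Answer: 1/1296 ≈ 0.00077160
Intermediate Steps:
l(g) = -4 + g² - 12*g
w = 1296 (w = ((-4 + 7² - 12*7) + (-58 + 61))² = ((-4 + 49 - 84) + 3)² = (-39 + 3)² = (-36)² = 1296)
1/w = 1/1296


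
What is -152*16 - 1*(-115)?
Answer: -2317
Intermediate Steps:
-152*16 - 1*(-115) = -2432 + 115 = -2317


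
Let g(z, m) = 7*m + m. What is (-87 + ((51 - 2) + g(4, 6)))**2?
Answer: 100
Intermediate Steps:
g(z, m) = 8*m
(-87 + ((51 - 2) + g(4, 6)))**2 = (-87 + ((51 - 2) + 8*6))**2 = (-87 + (49 + 48))**2 = (-87 + 97)**2 = 10**2 = 100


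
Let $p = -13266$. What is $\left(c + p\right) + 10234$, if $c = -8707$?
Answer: $-11739$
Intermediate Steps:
$\left(c + p\right) + 10234 = \left(-8707 - 13266\right) + 10234 = -21973 + 10234 = -11739$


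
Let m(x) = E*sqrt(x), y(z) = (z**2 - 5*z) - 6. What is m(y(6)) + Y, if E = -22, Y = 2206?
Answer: 2206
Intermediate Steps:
y(z) = -6 + z**2 - 5*z
m(x) = -22*sqrt(x)
m(y(6)) + Y = -22*sqrt(-6 + 6**2 - 5*6) + 2206 = -22*sqrt(-6 + 36 - 30) + 2206 = -22*sqrt(0) + 2206 = -22*0 + 2206 = 0 + 2206 = 2206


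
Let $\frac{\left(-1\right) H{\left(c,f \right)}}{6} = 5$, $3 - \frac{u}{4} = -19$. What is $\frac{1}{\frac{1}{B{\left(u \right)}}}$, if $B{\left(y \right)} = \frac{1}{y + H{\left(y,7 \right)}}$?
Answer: $\frac{1}{58} \approx 0.017241$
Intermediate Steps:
$u = 88$ ($u = 12 - -76 = 12 + 76 = 88$)
$H{\left(c,f \right)} = -30$ ($H{\left(c,f \right)} = \left(-6\right) 5 = -30$)
$B{\left(y \right)} = \frac{1}{-30 + y}$ ($B{\left(y \right)} = \frac{1}{y - 30} = \frac{1}{-30 + y}$)
$\frac{1}{\frac{1}{B{\left(u \right)}}} = \frac{1}{\frac{1}{\frac{1}{-30 + 88}}} = \frac{1}{\frac{1}{\frac{1}{58}}} = \frac{1}{58}$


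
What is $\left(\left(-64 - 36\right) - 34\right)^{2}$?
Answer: $17956$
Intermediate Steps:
$\left(\left(-64 - 36\right) - 34\right)^{2} = \left(-100 - 34\right)^{2} = \left(-134\right)^{2} = 17956$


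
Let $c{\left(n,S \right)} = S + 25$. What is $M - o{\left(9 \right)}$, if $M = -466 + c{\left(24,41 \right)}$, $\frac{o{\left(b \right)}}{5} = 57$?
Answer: $-685$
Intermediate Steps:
$c{\left(n,S \right)} = 25 + S$
$o{\left(b \right)} = 285$ ($o{\left(b \right)} = 5 \cdot 57 = 285$)
$M = -400$ ($M = -466 + \left(25 + 41\right) = -466 + 66 = -400$)
$M - o{\left(9 \right)} = -400 - 285 = -685$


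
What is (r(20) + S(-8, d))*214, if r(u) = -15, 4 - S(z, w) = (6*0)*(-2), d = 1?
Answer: -2354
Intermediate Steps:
S(z, w) = 4 (S(z, w) = 4 - 6*0*(-2) = 4 - 0*(-2) = 4 - 1*0 = 4 + 0 = 4)
(r(20) + S(-8, d))*214 = (-15 + 4)*214 = -11*214 = -2354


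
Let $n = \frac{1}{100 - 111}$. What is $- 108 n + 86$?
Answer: $\frac{1054}{11} \approx 95.818$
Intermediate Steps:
$n = - \frac{1}{11}$ ($n = \frac{1}{-11} = - \frac{1}{11} \approx -0.090909$)
$- 108 n + 86 = \left(-108\right) \left(- \frac{1}{11}\right) + 86 = \frac{108}{11} + 86 = \frac{1054}{11}$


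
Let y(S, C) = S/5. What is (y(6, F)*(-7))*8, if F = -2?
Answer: -336/5 ≈ -67.200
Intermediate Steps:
y(S, C) = S/5 (y(S, C) = S*(1/5) = S/5)
(y(6, F)*(-7))*8 = (((1/5)*6)*(-7))*8 = ((6/5)*(-7))*8 = -42/5*8 = -336/5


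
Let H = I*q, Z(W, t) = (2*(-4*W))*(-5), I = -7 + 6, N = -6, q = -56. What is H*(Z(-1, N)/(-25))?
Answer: 448/5 ≈ 89.600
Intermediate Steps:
I = -1
Z(W, t) = 40*W (Z(W, t) = -8*W*(-5) = 40*W)
H = 56 (H = -1*(-56) = 56)
H*(Z(-1, N)/(-25)) = 56*((40*(-1))/(-25)) = 56*(-40*(-1/25)) = 56*(8/5) = 448/5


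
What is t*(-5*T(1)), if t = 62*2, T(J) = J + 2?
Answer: -1860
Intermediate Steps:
T(J) = 2 + J
t = 124
t*(-5*T(1)) = 124*(-5*(2 + 1)) = 124*(-5*3) = 124*(-15) = -1860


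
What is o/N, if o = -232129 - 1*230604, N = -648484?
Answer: 462733/648484 ≈ 0.71356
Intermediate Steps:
o = -462733 (o = -232129 - 230604 = -462733)
o/N = -462733/(-648484) = -462733*(-1/648484) = 462733/648484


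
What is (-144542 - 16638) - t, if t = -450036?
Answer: 288856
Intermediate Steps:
(-144542 - 16638) - t = (-144542 - 16638) - 1*(-450036) = -161180 + 450036 = 288856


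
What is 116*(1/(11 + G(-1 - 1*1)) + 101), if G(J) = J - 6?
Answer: 35264/3 ≈ 11755.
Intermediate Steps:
G(J) = -6 + J
116*(1/(11 + G(-1 - 1*1)) + 101) = 116*(1/(11 + (-6 + (-1 - 1*1))) + 101) = 116*(1/(11 + (-6 + (-1 - 1))) + 101) = 116*(1/(11 + (-6 - 2)) + 101) = 116*(1/(11 - 8) + 101) = 116*(1/3 + 101) = 116*(304/3) = 35264/3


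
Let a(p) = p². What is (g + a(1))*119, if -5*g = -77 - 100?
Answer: 21658/5 ≈ 4331.6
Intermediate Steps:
g = 177/5 (g = -(-77 - 100)/5 = -⅕*(-177) = 177/5 ≈ 35.400)
(g + a(1))*119 = (177/5 + 1²)*119 = (177/5 + 1)*119 = (182/5)*119 = 21658/5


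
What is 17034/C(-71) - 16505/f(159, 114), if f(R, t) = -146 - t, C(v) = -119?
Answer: -28997/364 ≈ -79.662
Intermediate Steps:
17034/C(-71) - 16505/f(159, 114) = 17034/(-119) - 16505/(-146 - 1*114) = 17034*(-1/119) - 16505/(-146 - 114) = -1002/7 - 16505/(-260) = -1002/7 - 16505*(-1/260) = -1002/7 + 3301/52 = -28997/364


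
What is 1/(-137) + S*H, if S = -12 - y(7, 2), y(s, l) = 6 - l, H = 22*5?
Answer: -241121/137 ≈ -1760.0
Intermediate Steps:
H = 110
S = -16 (S = -12 - (6 - 1*2) = -12 - (6 - 2) = -12 - 1*4 = -12 - 4 = -16)
1/(-137) + S*H = 1/(-137) - 16*110 = -1/137 - 1760 = -241121/137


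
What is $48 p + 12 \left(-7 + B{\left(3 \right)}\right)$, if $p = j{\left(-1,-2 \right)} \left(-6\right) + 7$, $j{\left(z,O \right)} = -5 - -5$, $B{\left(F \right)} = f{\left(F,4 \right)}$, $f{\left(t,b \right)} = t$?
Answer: $288$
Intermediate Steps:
$B{\left(F \right)} = F$
$j{\left(z,O \right)} = 0$ ($j{\left(z,O \right)} = -5 + 5 = 0$)
$p = 7$ ($p = 0 \left(-6\right) + 7 = 0 + 7 = 7$)
$48 p + 12 \left(-7 + B{\left(3 \right)}\right) = 48 \cdot 7 + 12 \left(-7 + 3\right) = 336 + 12 \left(-4\right) = 336 - 48 = 288$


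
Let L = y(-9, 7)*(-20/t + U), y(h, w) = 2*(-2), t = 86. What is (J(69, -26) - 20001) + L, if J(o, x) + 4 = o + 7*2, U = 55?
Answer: -866066/43 ≈ -20141.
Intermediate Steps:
y(h, w) = -4
L = -9420/43 (L = -4*(-20/86 + 55) = -4*(-20*1/86 + 55) = -4*(-10/43 + 55) = -4*2355/43 = -9420/43 ≈ -219.07)
J(o, x) = 10 + o (J(o, x) = -4 + (o + 7*2) = -4 + (o + 14) = -4 + (14 + o) = 10 + o)
(J(69, -26) - 20001) + L = ((10 + 69) - 20001) - 9420/43 = (79 - 20001) - 9420/43 = -19922 - 9420/43 = -866066/43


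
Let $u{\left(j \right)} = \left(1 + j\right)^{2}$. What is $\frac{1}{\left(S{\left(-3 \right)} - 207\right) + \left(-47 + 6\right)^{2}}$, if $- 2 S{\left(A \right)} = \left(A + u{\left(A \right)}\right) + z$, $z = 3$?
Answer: $\frac{1}{1472} \approx 0.00067935$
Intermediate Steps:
$S{\left(A \right)} = - \frac{3}{2} - \frac{A}{2} - \frac{\left(1 + A\right)^{2}}{2}$ ($S{\left(A \right)} = - \frac{\left(A + \left(1 + A\right)^{2}\right) + 3}{2} = - \frac{3 + A + \left(1 + A\right)^{2}}{2} = - \frac{3}{2} - \frac{A}{2} - \frac{\left(1 + A\right)^{2}}{2}$)
$\frac{1}{\left(S{\left(-3 \right)} - 207\right) + \left(-47 + 6\right)^{2}} = \frac{1}{\left(\left(- \frac{3}{2} - - \frac{3}{2} - \frac{\left(1 - 3\right)^{2}}{2}\right) - 207\right) + \left(-47 + 6\right)^{2}} = \frac{1}{\left(\left(- \frac{3}{2} + \frac{3}{2} - \frac{\left(-2\right)^{2}}{2}\right) - 207\right) + \left(-41\right)^{2}} = \frac{1}{\left(\left(- \frac{3}{2} + \frac{3}{2} - 2\right) - 207\right) + 1681} = \frac{1}{\left(-2 - 207\right) + 1681} = \frac{1}{-209 + 1681} = \frac{1}{1472}$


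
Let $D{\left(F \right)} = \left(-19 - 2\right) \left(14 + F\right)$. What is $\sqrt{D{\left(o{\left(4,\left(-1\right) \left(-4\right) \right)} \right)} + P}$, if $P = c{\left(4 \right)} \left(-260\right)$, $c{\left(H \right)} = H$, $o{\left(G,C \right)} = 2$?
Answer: $4 i \sqrt{86} \approx 37.094 i$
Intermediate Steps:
$D{\left(F \right)} = -294 - 21 F$ ($D{\left(F \right)} = - 21 \left(14 + F\right) = -294 - 21 F$)
$P = -1040$ ($P = 4 \left(-260\right) = -1040$)
$\sqrt{D{\left(o{\left(4,\left(-1\right) \left(-4\right) \right)} \right)} + P} = \sqrt{\left(-294 - 42\right) - 1040} = \sqrt{-336 - 1040} = \sqrt{-1376} = 4 i \sqrt{86}$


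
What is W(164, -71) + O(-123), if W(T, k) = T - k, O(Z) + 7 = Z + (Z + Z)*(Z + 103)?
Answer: 5025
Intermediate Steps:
O(Z) = -7 + Z + 2*Z*(103 + Z) (O(Z) = -7 + (Z + (Z + Z)*(Z + 103)) = -7 + (Z + (2*Z)*(103 + Z)) = -7 + (Z + 2*Z*(103 + Z)) = -7 + Z + 2*Z*(103 + Z))
W(164, -71) + O(-123) = (164 - 1*(-71)) + (-7 + 2*(-123)² + 207*(-123)) = (164 + 71) + (-7 + 2*15129 - 25461) = 235 + (-7 + 30258 - 25461) = 235 + 4790 = 5025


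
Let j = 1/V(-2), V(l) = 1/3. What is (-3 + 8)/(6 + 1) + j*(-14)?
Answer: -289/7 ≈ -41.286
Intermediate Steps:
V(l) = 1/3
j = 3 (j = 1/(1/3) = 3)
(-3 + 8)/(6 + 1) + j*(-14) = (-3 + 8)/(6 + 1) + 3*(-14) = 5/7 - 42 = -289/7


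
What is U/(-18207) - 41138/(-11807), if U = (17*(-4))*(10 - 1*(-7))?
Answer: 2638922/743841 ≈ 3.5477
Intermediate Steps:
U = -1156 (U = -68*(10 + 7) = -68*17 = -1156)
U/(-18207) - 41138/(-11807) = -1156/(-18207) - 41138/(-11807) = -1156*(-1/18207) - 41138*(-1/11807) = 4/63 + 41138/11807 = 2638922/743841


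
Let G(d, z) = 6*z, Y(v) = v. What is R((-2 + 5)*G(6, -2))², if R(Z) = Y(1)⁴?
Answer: 1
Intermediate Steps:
R(Z) = 1 (R(Z) = 1⁴ = 1)
R((-2 + 5)*G(6, -2))² = 1² = 1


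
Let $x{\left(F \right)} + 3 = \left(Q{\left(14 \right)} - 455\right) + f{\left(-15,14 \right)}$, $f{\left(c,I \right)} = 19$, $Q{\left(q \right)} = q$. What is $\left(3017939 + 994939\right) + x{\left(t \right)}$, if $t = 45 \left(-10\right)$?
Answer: $4012453$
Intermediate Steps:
$t = -450$
$x{\left(F \right)} = -425$ ($x{\left(F \right)} = -3 + \left(\left(14 - 455\right) + 19\right) = -3 + \left(-441 + 19\right) = -3 - 422 = -425$)
$\left(3017939 + 994939\right) + x{\left(t \right)} = \left(3017939 + 994939\right) - 425 = 4012878 - 425 = 4012453$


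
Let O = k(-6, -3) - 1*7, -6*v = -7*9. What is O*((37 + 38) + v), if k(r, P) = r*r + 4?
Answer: 5643/2 ≈ 2821.5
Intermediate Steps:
k(r, P) = 4 + r² (k(r, P) = r² + 4 = 4 + r²)
v = 21/2 (v = -(-7)*9/6 = -⅙*(-63) = 21/2 ≈ 10.500)
O = 33 (O = (4 + (-6)²) - 1*7 = (4 + 36) - 7 = 40 - 7 = 33)
O*((37 + 38) + v) = 33*((37 + 38) + 21/2) = 33*(75 + 21/2) = 33*(171/2) = 5643/2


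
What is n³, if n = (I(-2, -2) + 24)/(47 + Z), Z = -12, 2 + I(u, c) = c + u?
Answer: 5832/42875 ≈ 0.13602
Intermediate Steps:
I(u, c) = -2 + c + u (I(u, c) = -2 + (c + u) = -2 + c + u)
n = 18/35 (n = ((-2 - 2 - 2) + 24)/(47 - 12) = (-6 + 24)/35 = 18*(1/35) = 18/35 ≈ 0.51429)
n³ = (18/35)³ = 5832/42875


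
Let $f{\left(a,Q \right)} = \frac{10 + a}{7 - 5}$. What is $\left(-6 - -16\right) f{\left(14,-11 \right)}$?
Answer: $120$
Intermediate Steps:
$f{\left(a,Q \right)} = 5 + \frac{a}{2}$ ($f{\left(a,Q \right)} = \frac{10 + a}{2} = \left(10 + a\right) \frac{1}{2} = 5 + \frac{a}{2}$)
$\left(-6 - -16\right) f{\left(14,-11 \right)} = \left(-6 - -16\right) \left(5 + \frac{1}{2} \cdot 14\right) = \left(-6 + 16\right) \left(5 + 7\right) = 10 \cdot 12 = 120$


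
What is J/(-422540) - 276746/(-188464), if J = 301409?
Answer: 7516438633/9954197320 ≈ 0.75510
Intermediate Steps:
J/(-422540) - 276746/(-188464) = 301409/(-422540) - 276746/(-188464) = 301409*(-1/422540) - 276746*(-1/188464) = -301409/422540 + 138373/94232 = 7516438633/9954197320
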